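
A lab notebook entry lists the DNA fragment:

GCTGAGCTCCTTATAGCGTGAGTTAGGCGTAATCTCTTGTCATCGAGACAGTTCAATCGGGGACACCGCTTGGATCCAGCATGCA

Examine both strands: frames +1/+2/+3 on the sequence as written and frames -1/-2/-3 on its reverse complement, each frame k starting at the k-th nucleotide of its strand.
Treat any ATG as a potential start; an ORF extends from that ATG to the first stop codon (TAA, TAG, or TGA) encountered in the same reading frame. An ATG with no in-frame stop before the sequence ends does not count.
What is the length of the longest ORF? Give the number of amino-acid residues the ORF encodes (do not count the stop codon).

Reverse complement (5'→3'): TGCATGCTGGATCCAAGCGGTGTCCCCGATTGAACTGTCTCGATGACAAGAGATTACGCCTAACTCACGCTATAAGGAGCTCAGC
Frame +1: GCT GAG CTC CTT ATA GCG TGA GTT AGG CGT AAT CTC TTG TCA TCG AGA CAG TTC AAT CGG GGA CAC CGC TTG GAT CCA GCA TGC — no ATG→stop ORF.
Frame +2: CTG AGC TCC TTA TAG CGT GAG TTA GGC GTA ATC TCT TGT CAT CGA GAC AGT TCA ATC GGG GAC ACC GCT TGG ATC CAG CAT GCA — no ATG→stop ORF.
Frame +3: TGA GCT CCT TAT AGC GTG AGT TAG GCG TAA TCT CTT GTC ATC GAG ACA GTT CAA TCG GGG ACA CCG CTT GGA TCC AGC ATG — no ATG→stop ORF.
Frame -1: TGC ATG CTG GAT CCA AGC GGT GTC CCC GAT TGA ACT GTC TCG ATG ACA AGA GAT TAC GCC TAA CTC ACG CTA TAA GGA GCT CAG — ATG at 4, stop TGA at 31 → 30 nt; ATG at 43, stop TAA at 61 → 21 nt.
Frame -2: GCA TGC TGG ATC CAA GCG GTG TCC CCG ATT GAA CTG TCT CGA TGA CAA GAG ATT ACG CCT AAC TCA CGC TAT AAG GAG CTC AGC — no ATG→stop ORF.
Frame -3: CAT GCT GGA TCC AAG CGG TGT CCC CGA TTG AAC TGT CTC GAT GAC AAG AGA TTA CGC CTA ACT CAC GCT ATA AGG AGC TCA — no ATG→stop ORF.
Longest: frame -1, positions 4–33, 30 nt = 10 codons = 9 aa. → 9 amino acids.

9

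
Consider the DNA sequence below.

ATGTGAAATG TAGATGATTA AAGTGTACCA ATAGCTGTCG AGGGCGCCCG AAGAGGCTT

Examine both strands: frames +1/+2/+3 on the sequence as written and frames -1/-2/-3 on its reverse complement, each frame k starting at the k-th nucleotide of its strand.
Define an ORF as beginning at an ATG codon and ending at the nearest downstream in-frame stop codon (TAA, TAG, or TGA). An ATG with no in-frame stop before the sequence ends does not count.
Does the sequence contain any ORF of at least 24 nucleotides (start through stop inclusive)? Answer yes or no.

no

Reverse complement (5'→3'): AAGCCTCTTCGGGCGCCCTCGACAGCTATTGGTACACTTTAATCATCTACATTTCACAT
Frame +1: ATG TGA AAT GTA GAT GAT TAA AGT GTA CCA ATA GCT GTC GAG GGC GCC CGA AGA GGC — ATG at 1, stop TGA at 4 → 6 nt.
Frame +2: TGT GAA ATG TAG ATG ATT AAA GTG TAC CAA TAG CTG TCG AGG GCG CCC GAA GAG GCT — ATG at 8, stop TAG at 11 → 6 nt; ATG at 14, stop TAG at 32 → 21 nt.
Frame +3: GTG AAA TGT AGA TGA TTA AAG TGT ACC AAT AGC TGT CGA GGG CGC CCG AAG AGG CTT — no ATG→stop ORF.
Frame -1: AAG CCT CTT CGG GCG CCC TCG ACA GCT ATT GGT ACA CTT TAA TCA TCT ACA TTT CAC — no ATG→stop ORF.
Frame -2: AGC CTC TTC GGG CGC CCT CGA CAG CTA TTG GTA CAC TTT AAT CAT CTA CAT TTC ACA — no ATG→stop ORF.
Frame -3: GCC TCT TCG GGC GCC CTC GAC AGC TAT TGG TAC ACT TTA ATC ATC TAC ATT TCA CAT — no ATG→stop ORF.
Largest ORF found is 21 nucleotides < 24, so no.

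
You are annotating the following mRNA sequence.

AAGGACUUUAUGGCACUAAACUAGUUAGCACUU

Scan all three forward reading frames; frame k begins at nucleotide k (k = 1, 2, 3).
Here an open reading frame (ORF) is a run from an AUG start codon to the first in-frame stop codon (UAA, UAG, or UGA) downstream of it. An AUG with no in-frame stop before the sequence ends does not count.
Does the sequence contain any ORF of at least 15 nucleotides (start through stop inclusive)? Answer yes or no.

yes

Frame 1: AAG GAC UUU AUG GCA CUA AAC UAG UUA GCA CUU — AUG at 10, stop UAG at 22 → 15 nt.
Frame 2: AGG ACU UUA UGG CAC UAA ACU AGU UAG CAC — no AUG→stop ORF.
Frame 3: GGA CUU UAU GGC ACU AAA CUA GUU AGC ACU — no AUG→stop ORF.
Frame 1 has an ORF of 15 nucleotides (positions 10–24) ≥ 15, so yes.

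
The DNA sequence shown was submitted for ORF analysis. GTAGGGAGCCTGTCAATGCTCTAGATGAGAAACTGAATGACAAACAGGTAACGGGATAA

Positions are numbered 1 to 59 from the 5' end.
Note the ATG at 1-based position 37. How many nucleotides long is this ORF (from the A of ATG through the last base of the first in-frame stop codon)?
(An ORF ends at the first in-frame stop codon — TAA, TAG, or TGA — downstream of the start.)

Codons from position 37: ATG (37–39), ACA (40–42), AAC (43–45), AGG (46–48), TAA (49–51).
TAA is the first in-frame stop; ORF spans 37–51, 15 nucleotides.

15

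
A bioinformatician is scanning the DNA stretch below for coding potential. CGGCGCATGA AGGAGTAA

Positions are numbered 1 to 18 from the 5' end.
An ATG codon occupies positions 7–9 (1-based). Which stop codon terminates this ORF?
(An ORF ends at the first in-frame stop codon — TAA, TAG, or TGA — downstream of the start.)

TAA

Codons from position 7: ATG (7–9), AAG (10–12), GAG (13–15), TAA (16–18).
The first in-frame stop codon is TAA.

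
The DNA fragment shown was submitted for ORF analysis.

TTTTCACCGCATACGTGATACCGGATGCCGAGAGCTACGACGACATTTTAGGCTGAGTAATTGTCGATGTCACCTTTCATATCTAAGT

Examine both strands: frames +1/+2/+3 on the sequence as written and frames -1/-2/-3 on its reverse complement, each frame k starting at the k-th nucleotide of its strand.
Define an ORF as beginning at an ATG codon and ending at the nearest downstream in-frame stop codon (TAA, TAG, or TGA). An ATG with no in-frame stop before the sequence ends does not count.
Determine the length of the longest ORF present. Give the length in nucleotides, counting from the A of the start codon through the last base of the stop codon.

Reverse complement (5'→3'): ACTTAGATATGAAAGGTGACATCGACAATTACTCAGCCTAAAATGTCGTCGTAGCTCTCGGCATCCGGTATCACGTATGCGGTGAAAA
Frame +1: TTT TCA CCG CAT ACG TGA TAC CGG ATG CCG AGA GCT ACG ACG ACA TTT TAG GCT GAG TAA TTG TCG ATG TCA CCT TTC ATA TCT AAG — ATG at 25, stop TAG at 49 → 27 nt.
Frame +2: TTT CAC CGC ATA CGT GAT ACC GGA TGC CGA GAG CTA CGA CGA CAT TTT AGG CTG AGT AAT TGT CGA TGT CAC CTT TCA TAT CTA AGT — no ATG→stop ORF.
Frame +3: TTC ACC GCA TAC GTG ATA CCG GAT GCC GAG AGC TAC GAC GAC ATT TTA GGC TGA GTA ATT GTC GAT GTC ACC TTT CAT ATC TAA — no ATG→stop ORF.
Frame -1: ACT TAG ATA TGA AAG GTG ACA TCG ACA ATT ACT CAG CCT AAA ATG TCG TCG TAG CTC TCG GCA TCC GGT ATC ACG TAT GCG GTG AAA — ATG at 43, stop TAG at 52 → 12 nt.
Frame -2: CTT AGA TAT GAA AGG TGA CAT CGA CAA TTA CTC AGC CTA AAA TGT CGT CGT AGC TCT CGG CAT CCG GTA TCA CGT ATG CGG TGA AAA — ATG at 77, stop TGA at 83 → 9 nt.
Frame -3: TTA GAT ATG AAA GGT GAC ATC GAC AAT TAC TCA GCC TAA AAT GTC GTC GTA GCT CTC GGC ATC CGG TAT CAC GTA TGC GGT GAA — ATG at 9, stop TAA at 39 → 33 nt.
Longest: frame -3, positions 9–41, 33 nt = 11 codons = 10 aa. → 33 nucleotides.

33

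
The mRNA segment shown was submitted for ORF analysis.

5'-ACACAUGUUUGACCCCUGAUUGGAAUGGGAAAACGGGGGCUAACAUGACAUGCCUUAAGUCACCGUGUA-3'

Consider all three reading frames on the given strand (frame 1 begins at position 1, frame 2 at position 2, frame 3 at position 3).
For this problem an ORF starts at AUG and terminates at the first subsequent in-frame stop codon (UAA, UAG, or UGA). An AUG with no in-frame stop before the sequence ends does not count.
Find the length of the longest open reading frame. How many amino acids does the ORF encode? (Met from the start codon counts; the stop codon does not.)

7

Frame 1: ACA CAU GUU UGA CCC CUG AUU GGA AUG GGA AAA CGG GGG CUA ACA UGA CAU GCC UUA AGU CAC CGU GUA — AUG at 25, stop UGA at 46 → 24 nt.
Frame 2: CAC AUG UUU GAC CCC UGA UUG GAA UGG GAA AAC GGG GGC UAA CAU GAC AUG CCU UAA GUC ACC GUG — AUG at 5, stop UGA at 17 → 15 nt; AUG at 50, stop UAA at 56 → 9 nt.
Frame 3: ACA UGU UUG ACC CCU GAU UGG AAU GGG AAA ACG GGG GCU AAC AUG ACA UGC CUU AAG UCA CCG UGU — no AUG→stop ORF.
Longest: frame 1, positions 25–48, 24 nt = 8 codons = 7 aa. → 7 amino acids.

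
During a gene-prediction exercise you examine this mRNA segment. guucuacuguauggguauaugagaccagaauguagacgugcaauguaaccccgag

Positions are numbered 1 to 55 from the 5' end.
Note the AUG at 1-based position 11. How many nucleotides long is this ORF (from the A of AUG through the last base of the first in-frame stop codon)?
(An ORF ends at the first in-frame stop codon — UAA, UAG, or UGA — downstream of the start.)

Codons from position 11: AUG (11–13), GGU (14–16), AUA (17–19), UGA (20–22).
UGA is the first in-frame stop; ORF spans 11–22, 12 nucleotides.

12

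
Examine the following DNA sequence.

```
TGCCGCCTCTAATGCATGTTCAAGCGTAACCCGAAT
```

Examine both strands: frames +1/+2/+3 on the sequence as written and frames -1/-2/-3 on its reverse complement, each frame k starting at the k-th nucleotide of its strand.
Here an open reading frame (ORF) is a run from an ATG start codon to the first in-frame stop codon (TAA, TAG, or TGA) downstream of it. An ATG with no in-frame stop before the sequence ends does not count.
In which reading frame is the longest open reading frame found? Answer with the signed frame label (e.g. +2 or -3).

+3

Reverse complement (5'→3'): ATTCGGGTTACGCTTGAACATGCATTAGAGGCGGCA
Frame +1: TGC CGC CTC TAA TGC ATG TTC AAG CGT AAC CCG AAT — no ATG→stop ORF.
Frame +2: GCC GCC TCT AAT GCA TGT TCA AGC GTA ACC CGA — no ATG→stop ORF.
Frame +3: CCG CCT CTA ATG CAT GTT CAA GCG TAA CCC GAA — ATG at 12, stop TAA at 27 → 18 nt.
Frame -1: ATT CGG GTT ACG CTT GAA CAT GCA TTA GAG GCG GCA — no ATG→stop ORF.
Frame -2: TTC GGG TTA CGC TTG AAC ATG CAT TAG AGG CGG — ATG at 20, stop TAG at 26 → 9 nt.
Frame -3: TCG GGT TAC GCT TGA ACA TGC ATT AGA GGC GGC — no ATG→stop ORF.
Longest ORF is 18 nt in frame +3 (positions 12–29).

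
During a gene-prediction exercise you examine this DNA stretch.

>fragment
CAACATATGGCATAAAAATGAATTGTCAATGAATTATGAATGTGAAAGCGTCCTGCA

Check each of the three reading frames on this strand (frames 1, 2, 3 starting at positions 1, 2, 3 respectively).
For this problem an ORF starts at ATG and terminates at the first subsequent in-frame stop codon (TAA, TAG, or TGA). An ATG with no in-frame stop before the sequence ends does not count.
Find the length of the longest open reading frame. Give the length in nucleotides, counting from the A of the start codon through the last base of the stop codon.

Frame 1: CAA CAT ATG GCA TAA AAA TGA ATT GTC AAT GAA TTA TGA ATG TGA AAG CGT CCT GCA — ATG at 7, stop TAA at 13 → 9 nt; ATG at 40, stop TGA at 43 → 6 nt.
Frame 2: AAC ATA TGG CAT AAA AAT GAA TTG TCA ATG AAT TAT GAA TGT GAA AGC GTC CTG — no ATG→stop ORF.
Frame 3: ACA TAT GGC ATA AAA ATG AAT TGT CAA TGA ATT ATG AAT GTG AAA GCG TCC TGC — ATG at 18, stop TGA at 30 → 15 nt.
Longest: frame 3, positions 18–32, 15 nt = 5 codons = 4 aa. → 15 nucleotides.

15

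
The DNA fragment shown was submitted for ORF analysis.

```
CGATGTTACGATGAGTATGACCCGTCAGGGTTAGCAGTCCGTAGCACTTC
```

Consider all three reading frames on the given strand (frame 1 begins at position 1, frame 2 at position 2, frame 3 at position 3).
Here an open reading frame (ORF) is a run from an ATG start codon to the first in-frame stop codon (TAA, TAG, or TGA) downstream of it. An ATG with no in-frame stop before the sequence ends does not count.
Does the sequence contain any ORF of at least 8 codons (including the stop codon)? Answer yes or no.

yes

Frame 1: CGA TGT TAC GAT GAG TAT GAC CCG TCA GGG TTA GCA GTC CGT AGC ACT — no ATG→stop ORF.
Frame 2: GAT GTT ACG ATG AGT ATG ACC CGT CAG GGT TAG CAG TCC GTA GCA CTT — ATG at 11, stop TAG at 32 → 24 nt; ATG at 17, stop TAG at 32 → 18 nt.
Frame 3: ATG TTA CGA TGA GTA TGA CCC GTC AGG GTT AGC AGT CCG TAG CAC TTC — ATG at 3, stop TGA at 12 → 12 nt.
Frame 2 has an ORF of 8 codons (positions 11–34) ≥ 8, so yes.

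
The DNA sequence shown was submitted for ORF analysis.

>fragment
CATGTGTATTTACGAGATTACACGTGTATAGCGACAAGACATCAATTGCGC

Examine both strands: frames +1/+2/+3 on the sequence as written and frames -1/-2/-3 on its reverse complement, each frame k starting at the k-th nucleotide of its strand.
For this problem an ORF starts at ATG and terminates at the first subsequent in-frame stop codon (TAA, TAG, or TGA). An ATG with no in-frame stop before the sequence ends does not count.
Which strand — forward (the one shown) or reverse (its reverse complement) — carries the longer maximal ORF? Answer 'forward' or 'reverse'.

reverse

Reverse complement (5'→3'): GCGCAATTGATGTCTTGTCGCTATACACGTGTAATCTCGTAAATACACATG
Frame +1: CAT GTG TAT TTA CGA GAT TAC ACG TGT ATA GCG ACA AGA CAT CAA TTG CGC — no ATG→stop ORF.
Frame +2: ATG TGT ATT TAC GAG ATT ACA CGT GTA TAG CGA CAA GAC ATC AAT TGC — ATG at 2, stop TAG at 29 → 30 nt.
Frame +3: TGT GTA TTT ACG AGA TTA CAC GTG TAT AGC GAC AAG ACA TCA ATT GCG — no ATG→stop ORF.
Frame -1: GCG CAA TTG ATG TCT TGT CGC TAT ACA CGT GTA ATC TCG TAA ATA CAC ATG — ATG at 10, stop TAA at 40 → 33 nt.
Frame -2: CGC AAT TGA TGT CTT GTC GCT ATA CAC GTG TAA TCT CGT AAA TAC ACA — no ATG→stop ORF.
Frame -3: GCA ATT GAT GTC TTG TCG CTA TAC ACG TGT AAT CTC GTA AAT ACA CAT — no ATG→stop ORF.
Forward-strand max 30 nt; reverse-strand max 33 nt. The reverse strand has the longer ORF.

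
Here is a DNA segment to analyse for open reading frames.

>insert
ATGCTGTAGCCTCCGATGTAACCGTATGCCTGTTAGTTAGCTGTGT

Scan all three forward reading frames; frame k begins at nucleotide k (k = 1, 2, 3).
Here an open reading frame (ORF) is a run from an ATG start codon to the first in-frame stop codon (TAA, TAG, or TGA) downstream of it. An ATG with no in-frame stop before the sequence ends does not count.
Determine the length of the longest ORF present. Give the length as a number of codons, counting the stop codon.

Frame 1: ATG CTG TAG CCT CCG ATG TAA CCG TAT GCC TGT TAG TTA GCT GTG — ATG at 1, stop TAG at 7 → 9 nt; ATG at 16, stop TAA at 19 → 6 nt.
Frame 2: TGC TGT AGC CTC CGA TGT AAC CGT ATG CCT GTT AGT TAG CTG TGT — ATG at 26, stop TAG at 38 → 15 nt.
Frame 3: GCT GTA GCC TCC GAT GTA ACC GTA TGC CTG TTA GTT AGC TGT — no ATG→stop ORF.
Longest: frame 2, positions 26–40, 15 nt = 5 codons = 4 aa. → 5 codons.

5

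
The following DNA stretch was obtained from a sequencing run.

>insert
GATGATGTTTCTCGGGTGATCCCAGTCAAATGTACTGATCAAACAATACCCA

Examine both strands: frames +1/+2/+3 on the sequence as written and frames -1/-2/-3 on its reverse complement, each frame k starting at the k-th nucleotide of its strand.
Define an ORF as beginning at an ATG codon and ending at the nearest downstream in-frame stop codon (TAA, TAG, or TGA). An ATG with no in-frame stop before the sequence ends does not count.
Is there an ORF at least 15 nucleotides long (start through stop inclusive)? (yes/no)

yes

Reverse complement (5'→3'): TGGGTATTGTTTGATCAGTACATTTGACTGGGATCACCCGAGAAACATCATC
Frame +1: GAT GAT GTT TCT CGG GTG ATC CCA GTC AAA TGT ACT GAT CAA ACA ATA CCC — no ATG→stop ORF.
Frame +2: ATG ATG TTT CTC GGG TGA TCC CAG TCA AAT GTA CTG ATC AAA CAA TAC CCA — ATG at 2, stop TGA at 17 → 18 nt; ATG at 5, stop TGA at 17 → 15 nt.
Frame +3: TGA TGT TTC TCG GGT GAT CCC AGT CAA ATG TAC TGA TCA AAC AAT ACC — ATG at 30, stop TGA at 36 → 9 nt.
Frame -1: TGG GTA TTG TTT GAT CAG TAC ATT TGA CTG GGA TCA CCC GAG AAA CAT CAT — no ATG→stop ORF.
Frame -2: GGG TAT TGT TTG ATC AGT ACA TTT GAC TGG GAT CAC CCG AGA AAC ATC ATC — no ATG→stop ORF.
Frame -3: GGT ATT GTT TGA TCA GTA CAT TTG ACT GGG ATC ACC CGA GAA ACA TCA — no ATG→stop ORF.
Frame +2 has an ORF of 18 nucleotides (positions 2–19) ≥ 15, so yes.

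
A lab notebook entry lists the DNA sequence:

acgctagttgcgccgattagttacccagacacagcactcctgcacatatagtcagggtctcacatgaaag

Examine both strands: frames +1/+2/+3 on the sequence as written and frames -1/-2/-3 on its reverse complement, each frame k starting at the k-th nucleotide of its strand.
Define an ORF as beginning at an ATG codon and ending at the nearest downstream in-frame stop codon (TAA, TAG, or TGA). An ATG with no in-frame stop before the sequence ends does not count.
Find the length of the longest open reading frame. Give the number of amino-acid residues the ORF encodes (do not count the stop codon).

Reverse complement (5'→3'): CTTTCATGTGAGACCCTGACTATATGTGCAGGAGTGCTGTGTCTGGGTAACTAATCGGCGCAACTAGCGT
Frame +1: ACG CTA GTT GCG CCG ATT AGT TAC CCA GAC ACA GCA CTC CTG CAC ATA TAG TCA GGG TCT CAC ATG AAA — no ATG→stop ORF.
Frame +2: CGC TAG TTG CGC CGA TTA GTT ACC CAG ACA CAG CAC TCC TGC ACA TAT AGT CAG GGT CTC ACA TGA AAG — no ATG→stop ORF.
Frame +3: GCT AGT TGC GCC GAT TAG TTA CCC AGA CAC AGC ACT CCT GCA CAT ATA GTC AGG GTC TCA CAT GAA — no ATG→stop ORF.
Frame -1: CTT TCA TGT GAG ACC CTG ACT ATA TGT GCA GGA GTG CTG TGT CTG GGT AAC TAA TCG GCG CAA CTA GCG — no ATG→stop ORF.
Frame -2: TTT CAT GTG AGA CCC TGA CTA TAT GTG CAG GAG TGC TGT GTC TGG GTA ACT AAT CGG CGC AAC TAG CGT — no ATG→stop ORF.
Frame -3: TTC ATG TGA GAC CCT GAC TAT ATG TGC AGG AGT GCT GTG TCT GGG TAA CTA ATC GGC GCA ACT AGC — ATG at 6, stop TGA at 9 → 6 nt; ATG at 24, stop TAA at 48 → 27 nt.
Longest: frame -3, positions 24–50, 27 nt = 9 codons = 8 aa. → 8 amino acids.

8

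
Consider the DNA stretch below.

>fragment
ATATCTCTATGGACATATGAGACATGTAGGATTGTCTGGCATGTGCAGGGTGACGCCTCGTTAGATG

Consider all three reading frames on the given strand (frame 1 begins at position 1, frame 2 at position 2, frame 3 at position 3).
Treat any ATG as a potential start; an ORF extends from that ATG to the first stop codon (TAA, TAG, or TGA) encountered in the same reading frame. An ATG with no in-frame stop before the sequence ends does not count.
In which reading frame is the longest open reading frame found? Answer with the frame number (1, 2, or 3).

2

Frame 1: ATA TCT CTA TGG ACA TAT GAG ACA TGT AGG ATT GTC TGG CAT GTG CAG GGT GAC GCC TCG TTA GAT — no ATG→stop ORF.
Frame 2: TAT CTC TAT GGA CAT ATG AGA CAT GTA GGA TTG TCT GGC ATG TGC AGG GTG ACG CCT CGT TAG ATG — ATG at 17, stop TAG at 62 → 48 nt; ATG at 41, stop TAG at 62 → 24 nt.
Frame 3: ATC TCT ATG GAC ATA TGA GAC ATG TAG GAT TGT CTG GCA TGT GCA GGG TGA CGC CTC GTT AGA — ATG at 9, stop TGA at 18 → 12 nt; ATG at 24, stop TAG at 27 → 6 nt.
Longest ORF is 48 nt in frame 2 (positions 17–64).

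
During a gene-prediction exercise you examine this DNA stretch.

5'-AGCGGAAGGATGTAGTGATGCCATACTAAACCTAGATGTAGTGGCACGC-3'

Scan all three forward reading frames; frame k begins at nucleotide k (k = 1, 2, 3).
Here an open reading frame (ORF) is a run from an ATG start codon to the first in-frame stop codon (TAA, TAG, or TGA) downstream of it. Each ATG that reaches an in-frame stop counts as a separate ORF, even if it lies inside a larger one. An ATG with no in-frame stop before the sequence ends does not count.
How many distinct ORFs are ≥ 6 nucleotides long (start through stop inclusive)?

Frame 1: AGC GGA AGG ATG TAG TGA TGC CAT ACT AAA CCT AGA TGT AGT GGC ACG — ATG at 10, stop TAG at 13 → 6 nt.
Frame 2: GCG GAA GGA TGT AGT GAT GCC ATA CTA AAC CTA GAT GTA GTG GCA CGC — no ATG→stop ORF.
Frame 3: CGG AAG GAT GTA GTG ATG CCA TAC TAA ACC TAG ATG TAG TGG CAC — ATG at 18, stop TAA at 27 → 12 nt; ATG at 36, stop TAG at 39 → 6 nt.
ORFs ≥ 6 nucleotides: frame 1 10–15 (6 nucleotides), frame 3 18–29 (12 nucleotides), frame 3 36–41 (6 nucleotides). Count = 3.

3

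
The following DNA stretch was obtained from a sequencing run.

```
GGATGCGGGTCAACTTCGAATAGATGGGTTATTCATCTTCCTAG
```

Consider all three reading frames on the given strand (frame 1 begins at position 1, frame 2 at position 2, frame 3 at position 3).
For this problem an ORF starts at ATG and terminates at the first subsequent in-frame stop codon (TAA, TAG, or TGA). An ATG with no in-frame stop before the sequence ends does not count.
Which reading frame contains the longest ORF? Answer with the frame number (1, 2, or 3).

3

Frame 1: GGA TGC GGG TCA ACT TCG AAT AGA TGG GTT ATT CAT CTT CCT — no ATG→stop ORF.
Frame 2: GAT GCG GGT CAA CTT CGA ATA GAT GGG TTA TTC ATC TTC CTA — no ATG→stop ORF.
Frame 3: ATG CGG GTC AAC TTC GAA TAG ATG GGT TAT TCA TCT TCC TAG — ATG at 3, stop TAG at 21 → 21 nt; ATG at 24, stop TAG at 42 → 21 nt.
Longest ORF is 21 nt in frame 3 (positions 3–23).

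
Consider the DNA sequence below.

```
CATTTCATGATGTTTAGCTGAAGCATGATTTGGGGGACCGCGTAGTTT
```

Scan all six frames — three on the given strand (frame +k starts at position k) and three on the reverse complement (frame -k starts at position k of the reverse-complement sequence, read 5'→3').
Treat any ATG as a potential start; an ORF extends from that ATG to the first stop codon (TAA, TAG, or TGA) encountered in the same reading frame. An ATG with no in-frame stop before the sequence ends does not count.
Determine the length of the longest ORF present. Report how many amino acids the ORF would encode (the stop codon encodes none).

6

Reverse complement (5'→3'): AAACTACGCGGTCCCCCAAATCATGCTTCAGCTAAACATCATGAAATG
Frame +1: CAT TTC ATG ATG TTT AGC TGA AGC ATG ATT TGG GGG ACC GCG TAG TTT — ATG at 7, stop TGA at 19 → 15 nt; ATG at 10, stop TGA at 19 → 12 nt; ATG at 25, stop TAG at 43 → 21 nt.
Frame +2: ATT TCA TGA TGT TTA GCT GAA GCA TGA TTT GGG GGA CCG CGT AGT — no ATG→stop ORF.
Frame +3: TTT CAT GAT GTT TAG CTG AAG CAT GAT TTG GGG GAC CGC GTA GTT — no ATG→stop ORF.
Frame -1: AAA CTA CGC GGT CCC CCA AAT CAT GCT TCA GCT AAA CAT CAT GAA ATG — no ATG→stop ORF.
Frame -2: AAC TAC GCG GTC CCC CAA ATC ATG CTT CAG CTA AAC ATC ATG AAA — no ATG→stop ORF.
Frame -3: ACT ACG CGG TCC CCC AAA TCA TGC TTC AGC TAA ACA TCA TGA AAT — no ATG→stop ORF.
Longest: frame +1, positions 25–45, 21 nt = 7 codons = 6 aa. → 6 amino acids.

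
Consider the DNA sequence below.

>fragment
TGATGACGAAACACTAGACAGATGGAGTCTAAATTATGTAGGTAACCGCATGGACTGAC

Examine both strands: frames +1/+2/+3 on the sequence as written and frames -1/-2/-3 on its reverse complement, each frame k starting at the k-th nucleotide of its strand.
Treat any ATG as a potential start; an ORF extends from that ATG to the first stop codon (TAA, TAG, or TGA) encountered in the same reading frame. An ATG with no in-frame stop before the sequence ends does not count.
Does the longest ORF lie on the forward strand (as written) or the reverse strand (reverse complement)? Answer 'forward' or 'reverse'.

forward

Reverse complement (5'→3'): GTCAGTCCATGCGGTTACCTACATAATTTAGACTCCATCTGTCTAGTGTTTCGTCATCA
Frame +1: TGA TGA CGA AAC ACT AGA CAG ATG GAG TCT AAA TTA TGT AGG TAA CCG CAT GGA CTG — ATG at 22, stop TAA at 43 → 24 nt.
Frame +2: GAT GAC GAA ACA CTA GAC AGA TGG AGT CTA AAT TAT GTA GGT AAC CGC ATG GAC TGA — ATG at 50, stop TGA at 56 → 9 nt.
Frame +3: ATG ACG AAA CAC TAG ACA GAT GGA GTC TAA ATT ATG TAG GTA ACC GCA TGG ACT GAC — ATG at 3, stop TAG at 15 → 15 nt; ATG at 36, stop TAG at 39 → 6 nt.
Frame -1: GTC AGT CCA TGC GGT TAC CTA CAT AAT TTA GAC TCC ATC TGT CTA GTG TTT CGT CAT — no ATG→stop ORF.
Frame -2: TCA GTC CAT GCG GTT ACC TAC ATA ATT TAG ACT CCA TCT GTC TAG TGT TTC GTC ATC — no ATG→stop ORF.
Frame -3: CAG TCC ATG CGG TTA CCT ACA TAA TTT AGA CTC CAT CTG TCT AGT GTT TCG TCA TCA — ATG at 9, stop TAA at 24 → 18 nt.
Forward-strand max 24 nt; reverse-strand max 18 nt. The forward strand has the longer ORF.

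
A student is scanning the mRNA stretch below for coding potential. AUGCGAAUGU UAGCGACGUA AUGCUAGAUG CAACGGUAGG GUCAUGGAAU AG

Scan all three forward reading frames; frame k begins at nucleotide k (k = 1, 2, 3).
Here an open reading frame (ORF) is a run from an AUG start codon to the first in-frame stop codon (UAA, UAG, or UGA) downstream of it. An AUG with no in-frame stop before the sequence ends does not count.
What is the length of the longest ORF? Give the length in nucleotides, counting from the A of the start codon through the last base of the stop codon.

Frame 1: AUG CGA AUG UUA GCG ACG UAA UGC UAG AUG CAA CGG UAG GGU CAU GGA AUA — AUG at 1, stop UAA at 19 → 21 nt; AUG at 7, stop UAA at 19 → 15 nt; AUG at 28, stop UAG at 37 → 12 nt.
Frame 2: UGC GAA UGU UAG CGA CGU AAU GCU AGA UGC AAC GGU AGG GUC AUG GAA UAG — AUG at 44, stop UAG at 50 → 9 nt.
Frame 3: GCG AAU GUU AGC GAC GUA AUG CUA GAU GCA ACG GUA GGG UCA UGG AAU — no AUG→stop ORF.
Longest: frame 1, positions 1–21, 21 nt = 7 codons = 6 aa. → 21 nucleotides.

21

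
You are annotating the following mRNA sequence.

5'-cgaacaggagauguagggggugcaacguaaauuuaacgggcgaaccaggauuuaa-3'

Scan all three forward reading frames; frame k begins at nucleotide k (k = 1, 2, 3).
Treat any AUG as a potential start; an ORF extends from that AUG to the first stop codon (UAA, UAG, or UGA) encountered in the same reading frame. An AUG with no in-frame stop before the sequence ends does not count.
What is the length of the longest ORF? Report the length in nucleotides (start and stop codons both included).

6

Frame 1: CGA ACA GGA GAU GUA GGG GGU GCA ACG UAA AUU UAA CGG GCG AAC CAG GAU UUA — no AUG→stop ORF.
Frame 2: GAA CAG GAG AUG UAG GGG GUG CAA CGU AAA UUU AAC GGG CGA ACC AGG AUU UAA — AUG at 11, stop UAG at 14 → 6 nt.
Frame 3: AAC AGG AGA UGU AGG GGG UGC AAC GUA AAU UUA ACG GGC GAA CCA GGA UUU — no AUG→stop ORF.
Longest: frame 2, positions 11–16, 6 nt = 2 codons = 1 aa. → 6 nucleotides.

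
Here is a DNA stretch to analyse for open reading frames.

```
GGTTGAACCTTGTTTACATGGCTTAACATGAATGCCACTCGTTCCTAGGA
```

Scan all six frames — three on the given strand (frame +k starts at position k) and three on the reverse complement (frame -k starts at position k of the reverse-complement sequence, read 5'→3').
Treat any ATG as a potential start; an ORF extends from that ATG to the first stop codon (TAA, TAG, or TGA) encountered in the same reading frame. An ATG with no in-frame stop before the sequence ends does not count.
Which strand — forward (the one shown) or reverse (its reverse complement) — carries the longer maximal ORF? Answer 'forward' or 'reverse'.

Reverse complement (5'→3'): TCCTAGGAACGAGTGGCATTCATGTTAAGCCATGTAAACAAGGTTCAACC
Frame +1: GGT TGA ACC TTG TTT ACA TGG CTT AAC ATG AAT GCC ACT CGT TCC TAG — ATG at 28, stop TAG at 46 → 21 nt.
Frame +2: GTT GAA CCT TGT TTA CAT GGC TTA ACA TGA ATG CCA CTC GTT CCT AGG — no ATG→stop ORF.
Frame +3: TTG AAC CTT GTT TAC ATG GCT TAA CAT GAA TGC CAC TCG TTC CTA GGA — ATG at 18, stop TAA at 24 → 9 nt.
Frame -1: TCC TAG GAA CGA GTG GCA TTC ATG TTA AGC CAT GTA AAC AAG GTT CAA — no ATG→stop ORF.
Frame -2: CCT AGG AAC GAG TGG CAT TCA TGT TAA GCC ATG TAA ACA AGG TTC AAC — ATG at 32, stop TAA at 35 → 6 nt.
Frame -3: CTA GGA ACG AGT GGC ATT CAT GTT AAG CCA TGT AAA CAA GGT TCA ACC — no ATG→stop ORF.
Forward-strand max 21 nt; reverse-strand max 6 nt. The forward strand has the longer ORF.

forward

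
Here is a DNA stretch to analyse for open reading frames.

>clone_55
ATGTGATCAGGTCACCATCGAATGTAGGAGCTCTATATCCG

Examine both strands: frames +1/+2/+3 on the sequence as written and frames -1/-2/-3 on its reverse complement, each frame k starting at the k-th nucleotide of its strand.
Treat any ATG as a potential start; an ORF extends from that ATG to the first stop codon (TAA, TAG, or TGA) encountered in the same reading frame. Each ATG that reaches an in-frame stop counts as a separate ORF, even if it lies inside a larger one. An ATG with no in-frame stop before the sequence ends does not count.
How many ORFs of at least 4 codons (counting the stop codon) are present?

1

Reverse complement (5'→3'): CGGATATAGAGCTCCTACATTCGATGGTGACCTGATCACAT
Frame +1: ATG TGA TCA GGT CAC CAT CGA ATG TAG GAG CTC TAT ATC — ATG at 1, stop TGA at 4 → 6 nt; ATG at 22, stop TAG at 25 → 6 nt.
Frame +2: TGT GAT CAG GTC ACC ATC GAA TGT AGG AGC TCT ATA TCC — no ATG→stop ORF.
Frame +3: GTG ATC AGG TCA CCA TCG AAT GTA GGA GCT CTA TAT CCG — no ATG→stop ORF.
Frame -1: CGG ATA TAG AGC TCC TAC ATT CGA TGG TGA CCT GAT CAC — no ATG→stop ORF.
Frame -2: GGA TAT AGA GCT CCT ACA TTC GAT GGT GAC CTG ATC ACA — no ATG→stop ORF.
Frame -3: GAT ATA GAG CTC CTA CAT TCG ATG GTG ACC TGA TCA CAT — ATG at 24, stop TGA at 33 → 12 nt.
ORFs ≥ 4 codons: frame -3 24–35 (4 codons). Count = 1.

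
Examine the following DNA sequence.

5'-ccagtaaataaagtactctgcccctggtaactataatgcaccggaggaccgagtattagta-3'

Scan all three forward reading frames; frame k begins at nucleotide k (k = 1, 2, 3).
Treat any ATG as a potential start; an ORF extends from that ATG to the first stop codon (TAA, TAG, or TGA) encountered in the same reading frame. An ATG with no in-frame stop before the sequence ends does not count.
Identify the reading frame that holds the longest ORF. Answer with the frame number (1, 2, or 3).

3

Frame 1: CCA GTA AAT AAA GTA CTC TGC CCC TGG TAA CTA TAA TGC ACC GGA GGA CCG AGT ATT AGT — no ATG→stop ORF.
Frame 2: CAG TAA ATA AAG TAC TCT GCC CCT GGT AAC TAT AAT GCA CCG GAG GAC CGA GTA TTA GTA — no ATG→stop ORF.
Frame 3: AGT AAA TAA AGT ACT CTG CCC CTG GTA ACT ATA ATG CAC CGG AGG ACC GAG TAT TAG — ATG at 36, stop TAG at 57 → 24 nt.
Longest ORF is 24 nt in frame 3 (positions 36–59).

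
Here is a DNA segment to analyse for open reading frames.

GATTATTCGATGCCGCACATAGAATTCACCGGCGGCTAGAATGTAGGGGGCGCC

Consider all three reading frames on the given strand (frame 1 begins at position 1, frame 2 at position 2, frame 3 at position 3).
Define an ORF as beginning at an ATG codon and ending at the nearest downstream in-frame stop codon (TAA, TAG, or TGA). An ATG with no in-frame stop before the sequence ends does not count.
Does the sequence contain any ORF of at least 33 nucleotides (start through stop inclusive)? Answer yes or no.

no

Frame 1: GAT TAT TCG ATG CCG CAC ATA GAA TTC ACC GGC GGC TAG AAT GTA GGG GGC GCC — ATG at 10, stop TAG at 37 → 30 nt.
Frame 2: ATT ATT CGA TGC CGC ACA TAG AAT TCA CCG GCG GCT AGA ATG TAG GGG GCG — ATG at 41, stop TAG at 44 → 6 nt.
Frame 3: TTA TTC GAT GCC GCA CAT AGA ATT CAC CGG CGG CTA GAA TGT AGG GGG CGC — no ATG→stop ORF.
Largest ORF found is 30 nucleotides < 33, so no.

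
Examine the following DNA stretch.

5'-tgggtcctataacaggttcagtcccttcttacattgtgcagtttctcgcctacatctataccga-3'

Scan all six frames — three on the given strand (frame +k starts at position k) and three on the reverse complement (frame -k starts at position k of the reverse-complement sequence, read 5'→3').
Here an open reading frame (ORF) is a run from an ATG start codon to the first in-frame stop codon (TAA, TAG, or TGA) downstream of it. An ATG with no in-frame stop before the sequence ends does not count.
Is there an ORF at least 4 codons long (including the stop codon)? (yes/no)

no

Reverse complement (5'→3'): TCGGTATAGATGTAGGCGAGAAACTGCACAATGTAAGAAGGGACTGAACCTGTTATAGGACCCA
Frame +1: TGG GTC CTA TAA CAG GTT CAG TCC CTT CTT ACA TTG TGC AGT TTC TCG CCT ACA TCT ATA CCG — no ATG→stop ORF.
Frame +2: GGG TCC TAT AAC AGG TTC AGT CCC TTC TTA CAT TGT GCA GTT TCT CGC CTA CAT CTA TAC CGA — no ATG→stop ORF.
Frame +3: GGT CCT ATA ACA GGT TCA GTC CCT TCT TAC ATT GTG CAG TTT CTC GCC TAC ATC TAT ACC — no ATG→stop ORF.
Frame -1: TCG GTA TAG ATG TAG GCG AGA AAC TGC ACA ATG TAA GAA GGG ACT GAA CCT GTT ATA GGA CCC — ATG at 10, stop TAG at 13 → 6 nt; ATG at 31, stop TAA at 34 → 6 nt.
Frame -2: CGG TAT AGA TGT AGG CGA GAA ACT GCA CAA TGT AAG AAG GGA CTG AAC CTG TTA TAG GAC CCA — no ATG→stop ORF.
Frame -3: GGT ATA GAT GTA GGC GAG AAA CTG CAC AAT GTA AGA AGG GAC TGA ACC TGT TAT AGG ACC — no ATG→stop ORF.
Largest ORF found is 2 codons < 4, so no.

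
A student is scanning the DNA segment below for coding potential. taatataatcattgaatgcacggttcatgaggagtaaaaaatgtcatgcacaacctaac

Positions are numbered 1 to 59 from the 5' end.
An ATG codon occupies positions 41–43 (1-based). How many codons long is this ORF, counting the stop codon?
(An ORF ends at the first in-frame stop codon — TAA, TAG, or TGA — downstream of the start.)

Codons from position 41: ATG (41–43), TCA (44–46), TGC (47–49), ACA (50–52), ACC (53–55), TAA (56–58).
TAA is the first in-frame stop; that's 6 codons including the stop.

6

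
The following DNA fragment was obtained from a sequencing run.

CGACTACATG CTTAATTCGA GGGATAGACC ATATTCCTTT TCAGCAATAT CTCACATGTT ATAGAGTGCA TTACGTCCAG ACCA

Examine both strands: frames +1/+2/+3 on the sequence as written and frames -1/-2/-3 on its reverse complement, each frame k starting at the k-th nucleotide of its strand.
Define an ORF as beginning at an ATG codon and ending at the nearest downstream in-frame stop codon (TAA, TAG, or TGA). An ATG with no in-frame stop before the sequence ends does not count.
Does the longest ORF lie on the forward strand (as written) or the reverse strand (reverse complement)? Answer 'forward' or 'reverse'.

Reverse complement (5'→3'): TGGTCTGGACGTAATGCACTCTATAACATGTGAGATATTGCTGAAAAGGAATATGGTCTATCCCTCGAATTAAGCATGTAGTCG
Frame +1: CGA CTA CAT GCT TAA TTC GAG GGA TAG ACC ATA TTC CTT TTC AGC AAT ATC TCA CAT GTT ATA GAG TGC ATT ACG TCC AGA CCA — no ATG→stop ORF.
Frame +2: GAC TAC ATG CTT AAT TCG AGG GAT AGA CCA TAT TCC TTT TCA GCA ATA TCT CAC ATG TTA TAG AGT GCA TTA CGT CCA GAC — ATG at 8, stop TAG at 62 → 57 nt; ATG at 56, stop TAG at 62 → 9 nt.
Frame +3: ACT ACA TGC TTA ATT CGA GGG ATA GAC CAT ATT CCT TTT CAG CAA TAT CTC ACA TGT TAT AGA GTG CAT TAC GTC CAG ACC — no ATG→stop ORF.
Frame -1: TGG TCT GGA CGT AAT GCA CTC TAT AAC ATG TGA GAT ATT GCT GAA AAG GAA TAT GGT CTA TCC CTC GAA TTA AGC ATG TAG TCG — ATG at 28, stop TGA at 31 → 6 nt; ATG at 76, stop TAG at 79 → 6 nt.
Frame -2: GGT CTG GAC GTA ATG CAC TCT ATA ACA TGT GAG ATA TTG CTG AAA AGG AAT ATG GTC TAT CCC TCG AAT TAA GCA TGT AGT — ATG at 14, stop TAA at 71 → 60 nt; ATG at 53, stop TAA at 71 → 21 nt.
Frame -3: GTC TGG ACG TAA TGC ACT CTA TAA CAT GTG AGA TAT TGC TGA AAA GGA ATA TGG TCT ATC CCT CGA ATT AAG CAT GTA GTC — no ATG→stop ORF.
Forward-strand max 57 nt; reverse-strand max 60 nt. The reverse strand has the longer ORF.

reverse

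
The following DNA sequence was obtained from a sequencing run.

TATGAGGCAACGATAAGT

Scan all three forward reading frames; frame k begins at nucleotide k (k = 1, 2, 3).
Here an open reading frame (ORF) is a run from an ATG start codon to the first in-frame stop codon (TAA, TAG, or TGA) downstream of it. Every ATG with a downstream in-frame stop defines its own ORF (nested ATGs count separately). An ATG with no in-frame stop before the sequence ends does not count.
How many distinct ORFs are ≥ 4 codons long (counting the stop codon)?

Frame 1: TAT GAG GCA ACG ATA AGT — no ATG→stop ORF.
Frame 2: ATG AGG CAA CGA TAA — ATG at 2, stop TAA at 14 → 15 nt.
Frame 3: TGA GGC AAC GAT AAG — no ATG→stop ORF.
ORFs ≥ 4 codons: frame 2 2–16 (5 codons). Count = 1.

1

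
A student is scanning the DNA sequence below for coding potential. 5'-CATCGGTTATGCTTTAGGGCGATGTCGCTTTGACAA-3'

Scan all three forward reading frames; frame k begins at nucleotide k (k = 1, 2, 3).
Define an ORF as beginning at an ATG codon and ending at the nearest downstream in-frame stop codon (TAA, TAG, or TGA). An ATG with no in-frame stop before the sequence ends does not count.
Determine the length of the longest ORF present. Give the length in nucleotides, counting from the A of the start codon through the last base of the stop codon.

Frame 1: CAT CGG TTA TGC TTT AGG GCG ATG TCG CTT TGA CAA — ATG at 22, stop TGA at 31 → 12 nt.
Frame 2: ATC GGT TAT GCT TTA GGG CGA TGT CGC TTT GAC — no ATG→stop ORF.
Frame 3: TCG GTT ATG CTT TAG GGC GAT GTC GCT TTG ACA — ATG at 9, stop TAG at 15 → 9 nt.
Longest: frame 1, positions 22–33, 12 nt = 4 codons = 3 aa. → 12 nucleotides.

12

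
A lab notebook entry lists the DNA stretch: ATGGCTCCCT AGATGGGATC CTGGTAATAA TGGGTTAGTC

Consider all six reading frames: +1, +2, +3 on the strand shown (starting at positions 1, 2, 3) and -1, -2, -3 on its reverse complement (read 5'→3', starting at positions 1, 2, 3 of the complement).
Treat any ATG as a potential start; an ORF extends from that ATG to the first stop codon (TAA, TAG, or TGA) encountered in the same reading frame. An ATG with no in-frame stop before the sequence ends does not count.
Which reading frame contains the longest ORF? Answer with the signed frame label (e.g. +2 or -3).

+1

Reverse complement (5'→3'): GACTAACCCATTATTACCAGGATCCCATCTAGGGAGCCAT
Frame +1: ATG GCT CCC TAG ATG GGA TCC TGG TAA TAA TGG GTT AGT — ATG at 1, stop TAG at 10 → 12 nt; ATG at 13, stop TAA at 25 → 15 nt.
Frame +2: TGG CTC CCT AGA TGG GAT CCT GGT AAT AAT GGG TTA GTC — no ATG→stop ORF.
Frame +3: GGC TCC CTA GAT GGG ATC CTG GTA ATA ATG GGT TAG — ATG at 30, stop TAG at 36 → 9 nt.
Frame -1: GAC TAA CCC ATT ATT ACC AGG ATC CCA TCT AGG GAG CCA — no ATG→stop ORF.
Frame -2: ACT AAC CCA TTA TTA CCA GGA TCC CAT CTA GGG AGC CAT — no ATG→stop ORF.
Frame -3: CTA ACC CAT TAT TAC CAG GAT CCC ATC TAG GGA GCC — no ATG→stop ORF.
Longest ORF is 15 nt in frame +1 (positions 13–27).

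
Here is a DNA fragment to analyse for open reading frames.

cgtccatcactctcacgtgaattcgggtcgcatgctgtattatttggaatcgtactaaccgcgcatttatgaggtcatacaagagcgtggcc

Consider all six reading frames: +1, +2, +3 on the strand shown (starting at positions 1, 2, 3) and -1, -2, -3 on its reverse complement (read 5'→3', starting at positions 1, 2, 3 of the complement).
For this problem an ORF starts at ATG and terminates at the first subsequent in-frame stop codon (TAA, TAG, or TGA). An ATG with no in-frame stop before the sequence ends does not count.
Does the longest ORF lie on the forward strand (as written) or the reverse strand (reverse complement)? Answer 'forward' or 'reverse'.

forward

Reverse complement (5'→3'): GGCCACGCTCTTGTATGACCTCATAAATGCGCGGTTAGTACGATTCCAAATAATACAGCATGCGACCCGAATTCACGTGAGAGTGATGGACG
Frame +1: CGT CCA TCA CTC TCA CGT GAA TTC GGG TCG CAT GCT GTA TTA TTT GGA ATC GTA CTA ACC GCG CAT TTA TGA GGT CAT ACA AGA GCG TGG — no ATG→stop ORF.
Frame +2: GTC CAT CAC TCT CAC GTG AAT TCG GGT CGC ATG CTG TAT TAT TTG GAA TCG TAC TAA CCG CGC ATT TAT GAG GTC ATA CAA GAG CGT GGC — ATG at 32, stop TAA at 56 → 27 nt.
Frame +3: TCC ATC ACT CTC ACG TGA ATT CGG GTC GCA TGC TGT ATT ATT TGG AAT CGT ACT AAC CGC GCA TTT ATG AGG TCA TAC AAG AGC GTG GCC — no ATG→stop ORF.
Frame -1: GGC CAC GCT CTT GTA TGA CCT CAT AAA TGC GCG GTT AGT ACG ATT CCA AAT AAT ACA GCA TGC GAC CCG AAT TCA CGT GAG AGT GAT GGA — no ATG→stop ORF.
Frame -2: GCC ACG CTC TTG TAT GAC CTC ATA AAT GCG CGG TTA GTA CGA TTC CAA ATA ATA CAG CAT GCG ACC CGA ATT CAC GTG AGA GTG ATG GAC — no ATG→stop ORF.
Frame -3: CCA CGC TCT TGT ATG ACC TCA TAA ATG CGC GGT TAG TAC GAT TCC AAA TAA TAC AGC ATG CGA CCC GAA TTC ACG TGA GAG TGA TGG ACG — ATG at 15, stop TAA at 24 → 12 nt; ATG at 27, stop TAG at 36 → 12 nt; ATG at 60, stop TGA at 78 → 21 nt.
Forward-strand max 27 nt; reverse-strand max 21 nt. The forward strand has the longer ORF.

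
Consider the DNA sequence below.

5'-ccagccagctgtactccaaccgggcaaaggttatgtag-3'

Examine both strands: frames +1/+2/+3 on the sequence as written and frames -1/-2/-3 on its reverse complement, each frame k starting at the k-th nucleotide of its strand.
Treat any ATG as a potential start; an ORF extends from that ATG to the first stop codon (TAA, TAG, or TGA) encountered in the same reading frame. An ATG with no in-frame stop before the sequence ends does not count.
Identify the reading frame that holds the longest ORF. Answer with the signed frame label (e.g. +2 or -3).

+3

Reverse complement (5'→3'): CTACATAACCTTTGCCCGGTTGGAGTACAGCTGGCTGG
Frame +1: CCA GCC AGC TGT ACT CCA ACC GGG CAA AGG TTA TGT — no ATG→stop ORF.
Frame +2: CAG CCA GCT GTA CTC CAA CCG GGC AAA GGT TAT GTA — no ATG→stop ORF.
Frame +3: AGC CAG CTG TAC TCC AAC CGG GCA AAG GTT ATG TAG — ATG at 33, stop TAG at 36 → 6 nt.
Frame -1: CTA CAT AAC CTT TGC CCG GTT GGA GTA CAG CTG GCT — no ATG→stop ORF.
Frame -2: TAC ATA ACC TTT GCC CGG TTG GAG TAC AGC TGG CTG — no ATG→stop ORF.
Frame -3: ACA TAA CCT TTG CCC GGT TGG AGT ACA GCT GGC TGG — no ATG→stop ORF.
Longest ORF is 6 nt in frame +3 (positions 33–38).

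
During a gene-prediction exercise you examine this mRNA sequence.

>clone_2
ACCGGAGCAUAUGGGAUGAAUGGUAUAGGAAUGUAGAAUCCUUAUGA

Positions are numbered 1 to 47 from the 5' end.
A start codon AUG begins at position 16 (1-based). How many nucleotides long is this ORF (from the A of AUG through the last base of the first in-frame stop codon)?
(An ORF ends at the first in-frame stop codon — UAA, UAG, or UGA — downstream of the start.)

21

Codons from position 16: AUG (16–18), AAU (19–21), GGU (22–24), AUA (25–27), GGA (28–30), AUG (31–33), UAG (34–36).
UAG is the first in-frame stop; ORF spans 16–36, 21 nucleotides.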